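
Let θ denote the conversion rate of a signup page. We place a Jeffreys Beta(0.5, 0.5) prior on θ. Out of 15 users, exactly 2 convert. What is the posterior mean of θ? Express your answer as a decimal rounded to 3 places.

Posterior mean ≈ 0.156

Observing 2 successes and 13 failures updates Beta(0.5, 0.5) by adding the success and failure counts to the two shape parameters: α = 0.5+2 = 2.5, β = 0.5+13 = 13.5.
Posterior mean = α/(α+β) = 2.5/16 = 0.156.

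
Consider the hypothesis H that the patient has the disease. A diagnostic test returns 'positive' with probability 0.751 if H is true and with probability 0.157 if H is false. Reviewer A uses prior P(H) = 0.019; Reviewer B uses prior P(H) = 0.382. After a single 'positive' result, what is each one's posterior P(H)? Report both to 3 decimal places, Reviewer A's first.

P('+'|H) = 0.751, P('+'|¬H) = 0.157.
Reviewer A: numerator 0.751·0.019 = 0.014269; evidence = 0.014269+0.157·0.981 = 0.16829; posterior = 0.085.
Reviewer B: numerator 0.751·0.382 = 0.28688; evidence = 0.28688+0.157·0.618 = 0.38391; posterior = 0.747.

Reviewer A: 0.085; Reviewer B: 0.747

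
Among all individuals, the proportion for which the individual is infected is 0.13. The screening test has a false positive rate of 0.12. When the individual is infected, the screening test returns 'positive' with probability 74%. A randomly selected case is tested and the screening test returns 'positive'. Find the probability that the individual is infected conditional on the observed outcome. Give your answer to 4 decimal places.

Let H be the event that the individual is infected. P(H) = 0.13, so P(¬H) = 0.87. With E the 'positive' result, P(E|H) = 0.74 and P(E|¬H) = 0.12.
P(E) = 0.74·0.13 + 0.12·0.87 = 0.096200 + 0.10440 = 0.20060.
By Bayes' theorem, P(H|E) = 0.096200 / 0.20060 = 0.4796.

P(H | E) ≈ 0.4796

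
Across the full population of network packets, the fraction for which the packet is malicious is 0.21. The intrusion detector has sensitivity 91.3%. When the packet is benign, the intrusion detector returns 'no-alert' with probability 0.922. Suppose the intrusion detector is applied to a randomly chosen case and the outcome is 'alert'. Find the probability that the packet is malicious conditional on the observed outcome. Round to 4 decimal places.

Write H for 'the packet is malicious'. Prior odds H:¬H = 0.21/0.79 = 0.26582. For the 'alert' outcome, the likelihood ratio is 0.913/0.078 = 11.705.
Posterior odds = 0.26582 × 11.705 = 3.1115, so P(H|E) = 3.1115/(1+3.1115) = 0.7568.

P(H | E) ≈ 0.7568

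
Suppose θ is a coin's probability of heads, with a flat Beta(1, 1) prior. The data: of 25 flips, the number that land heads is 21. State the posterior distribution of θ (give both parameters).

Observing 21 successes and 4 failures updates Beta(1, 1) by adding the success and failure counts to the two shape parameters: α = 1+21 = 22, β = 1+4 = 5.

Posterior: Beta(22, 5)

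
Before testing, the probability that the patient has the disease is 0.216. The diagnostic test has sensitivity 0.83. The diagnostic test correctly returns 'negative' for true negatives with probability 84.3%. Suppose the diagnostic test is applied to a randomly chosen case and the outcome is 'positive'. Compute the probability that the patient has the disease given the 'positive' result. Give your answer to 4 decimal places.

Write H for 'the patient has the disease'. Prior odds H:¬H = 0.216/0.784 = 0.27551. For the 'positive' outcome, the likelihood ratio is 0.83/0.157 = 5.2866.
Posterior odds = 0.27551 × 5.2866 = 1.4565, so P(H|E) = 1.4565/(1+1.4565) = 0.5929.

P(H | E) ≈ 0.5929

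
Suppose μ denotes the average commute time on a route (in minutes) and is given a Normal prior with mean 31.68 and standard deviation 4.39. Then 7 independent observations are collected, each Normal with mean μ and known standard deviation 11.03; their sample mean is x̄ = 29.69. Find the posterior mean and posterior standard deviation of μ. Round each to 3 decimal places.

With known σ, the Normal prior is conjugate. Weight on the data is w = (n/σ²)/(n/σ² + 1/τ₀²) = 0.0575370/(0.0575370+0.0518885) = 0.52581.
Posterior mean = w·x̄ + (1−w)·μ₀ = 0.52581·29.69 + 0.47419·31.68 = 30.634. Posterior variance = 1/(0.0575370+0.0518885) = 9.13864, so SD = 3.023.

Posterior mean ≈ 30.634; posterior SD ≈ 3.023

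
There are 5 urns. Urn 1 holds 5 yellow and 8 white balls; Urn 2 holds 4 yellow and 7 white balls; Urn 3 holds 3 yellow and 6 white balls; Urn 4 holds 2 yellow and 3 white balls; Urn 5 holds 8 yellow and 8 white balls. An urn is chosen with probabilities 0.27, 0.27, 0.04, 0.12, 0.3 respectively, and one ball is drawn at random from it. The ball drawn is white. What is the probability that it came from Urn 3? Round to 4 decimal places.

Posterior probability ≈ 0.0455

P(white|Urn 1) = 0.6154; P(white|Urn 2) = 0.6364; P(white|Urn 3) = 0.6667; P(white|Urn 4) = 0.6; P(white|Urn 5) = 0.5.
Prior × likelihood for each source: 0.27·0.6154=0.1662, 0.27·0.6364=0.1718, 0.04·0.6667=0.02667, 0.12·0.6=0.07200, 0.3·0.5=0.1500. Summing gives P(white) = 0.58664.
P(Urn 3 | white) = 0.02667 / 0.58664 = 0.0455.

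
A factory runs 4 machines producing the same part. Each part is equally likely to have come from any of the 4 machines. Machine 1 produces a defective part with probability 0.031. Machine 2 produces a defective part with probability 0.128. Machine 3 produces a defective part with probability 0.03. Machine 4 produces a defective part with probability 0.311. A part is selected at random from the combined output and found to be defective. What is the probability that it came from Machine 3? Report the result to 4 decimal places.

Posterior probability ≈ 0.0600

Tabulate prior·likelihood by source: [1] prior 0.25, lik 0.031, product 0.007750; [2] prior 0.25, lik 0.128, product 0.03200; [3] prior 0.25, lik 0.03, product 0.007500; [4] prior 0.25, lik 0.311, product 0.07775.
Normalizing constant = 0.12500; the posterior for Machine 3 is its product over the sum, 0.007500/0.12500 = 0.0600.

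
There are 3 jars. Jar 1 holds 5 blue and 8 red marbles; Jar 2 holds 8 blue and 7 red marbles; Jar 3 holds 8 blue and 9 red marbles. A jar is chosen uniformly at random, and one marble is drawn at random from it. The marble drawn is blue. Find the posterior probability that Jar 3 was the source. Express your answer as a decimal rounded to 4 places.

P(blue|Jar 1) = 0.3846; P(blue|Jar 2) = 0.5333; P(blue|Jar 3) = 0.4706.
Prior × likelihood for each source: 0.333333·0.3846=0.1282, 0.333333·0.5333=0.1778, 0.333333·0.4706=0.1569. Summing gives P(blue) = 0.46285.
P(Jar 3 | blue) = 0.1569 / 0.46285 = 0.3389.

Posterior probability ≈ 0.3389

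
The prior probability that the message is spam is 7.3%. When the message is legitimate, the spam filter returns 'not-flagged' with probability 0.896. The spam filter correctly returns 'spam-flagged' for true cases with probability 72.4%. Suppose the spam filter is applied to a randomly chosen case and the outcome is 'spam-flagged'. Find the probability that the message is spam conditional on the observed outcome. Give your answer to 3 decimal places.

P(H | E) ≈ 0.354

Let H be the event that the message is spam. P(H) = 0.073, so P(¬H) = 0.927. With E the 'spam-flagged' result, P(E|H) = 0.724 and P(E|¬H) = 0.104.
P(E) = 0.724·0.073 + 0.104·0.927 = 0.052852 + 0.096408 = 0.14926.
By Bayes' theorem, P(H|E) = 0.052852 / 0.14926 = 0.354.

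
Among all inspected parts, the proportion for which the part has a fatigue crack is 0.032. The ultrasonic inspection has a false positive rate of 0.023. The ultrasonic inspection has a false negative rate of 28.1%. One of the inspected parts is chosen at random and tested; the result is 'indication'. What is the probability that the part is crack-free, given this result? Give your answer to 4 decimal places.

Write H for 'the part has a fatigue crack'. Prior odds H:¬H = 0.032/0.968 = 0.033058. For the 'indication' outcome, the likelihood ratio is 0.719/0.023 = 31.261.
Posterior odds = 0.033058 × 31.261 = 1.0334, so P(H|E) = 1.0334/(1+1.0334) = 0.5082. Then P(¬H|E) = 1 − 0.5082 = 0.4918.

P(¬H | E) ≈ 0.4918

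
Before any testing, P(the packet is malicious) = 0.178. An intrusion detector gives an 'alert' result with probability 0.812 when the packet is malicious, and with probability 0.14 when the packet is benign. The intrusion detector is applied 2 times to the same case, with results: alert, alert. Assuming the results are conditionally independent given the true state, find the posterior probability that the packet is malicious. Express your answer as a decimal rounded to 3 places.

Posterior P(H) ≈ 0.879

Let H be the event that the packet is malicious; start with P(H) = 0.178. P('alert'|H) = 0.812, P('alert'|¬H) = 0.14.
Update on result 1 ('alert'): P(H) ← 0.812·0.1780 / (0.812·0.1780 + 0.14·0.8220) = 0.14454/0.25962 = 0.5567.
Update on result 2 ('alert'): P(H) ← 0.812·0.5567 / (0.812·0.5567 + 0.14·0.4433) = 0.45206/0.51412 = 0.8793.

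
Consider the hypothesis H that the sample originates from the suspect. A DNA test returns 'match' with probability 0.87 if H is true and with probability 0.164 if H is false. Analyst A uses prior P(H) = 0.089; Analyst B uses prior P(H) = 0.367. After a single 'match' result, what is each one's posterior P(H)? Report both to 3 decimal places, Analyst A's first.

The likelihood ratio for a 'match' result is 0.87/0.164 = 5.3049.
Analyst A: prior odds 0.089/0.911 = 0.097695; posterior odds 0.51826; posterior probability 0.341.
Analyst B: prior odds 0.367/0.633 = 0.57978; posterior odds 3.0757; posterior probability 0.755.

Analyst A: 0.341; Analyst B: 0.755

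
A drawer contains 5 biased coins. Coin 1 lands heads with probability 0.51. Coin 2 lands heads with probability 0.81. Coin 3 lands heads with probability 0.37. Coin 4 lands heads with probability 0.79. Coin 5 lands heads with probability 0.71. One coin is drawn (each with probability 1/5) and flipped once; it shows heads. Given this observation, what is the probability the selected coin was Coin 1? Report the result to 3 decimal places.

Posterior probability ≈ 0.160

P(heads|C1) = 0.51; P(heads|C2) = 0.81; P(heads|C3) = 0.37; P(heads|C4) = 0.79; P(heads|C5) = 0.71.
Prior × likelihood for each source: 0.2·0.51=0.1020, 0.2·0.81=0.1620, 0.2·0.37=0.07400, 0.2·0.79=0.1580, 0.2·0.71=0.1420. Summing gives P(heads) = 0.63800.
P(Coin 1 | heads) = 0.1020 / 0.63800 = 0.160.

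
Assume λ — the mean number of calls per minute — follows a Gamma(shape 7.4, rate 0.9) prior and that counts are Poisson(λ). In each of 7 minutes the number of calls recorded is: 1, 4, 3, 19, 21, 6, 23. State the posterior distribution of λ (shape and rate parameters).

The Poisson likelihood adds the total count to the shape and the number of exposure periods to the rate. Here ∑xᵢ = 77 and n = 7, so shape 7.4→84.4 and rate 0.9→7.9.

Posterior: Gamma(shape=84.4, rate=7.9)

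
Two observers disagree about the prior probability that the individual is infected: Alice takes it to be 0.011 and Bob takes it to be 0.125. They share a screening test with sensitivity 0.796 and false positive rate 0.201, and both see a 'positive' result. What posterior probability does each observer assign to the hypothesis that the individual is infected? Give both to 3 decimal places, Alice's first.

Alice: 0.042; Bob: 0.361

P('+'|H) = 0.796, P('+'|¬H) = 0.201.
Alice: numerator 0.796·0.011 = 0.0087560; evidence = 0.0087560+0.201·0.989 = 0.20755; posterior = 0.042.
Bob: numerator 0.796·0.125 = 0.099500; evidence = 0.099500+0.201·0.875 = 0.27538; posterior = 0.361.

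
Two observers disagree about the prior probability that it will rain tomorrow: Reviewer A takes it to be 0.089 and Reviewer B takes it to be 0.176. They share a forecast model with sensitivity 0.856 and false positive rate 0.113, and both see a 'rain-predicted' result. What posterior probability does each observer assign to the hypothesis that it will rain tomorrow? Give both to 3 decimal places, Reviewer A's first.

Reviewer A: 0.425; Reviewer B: 0.618

P('+'|H) = 0.856, P('+'|¬H) = 0.113.
Reviewer A: numerator 0.856·0.089 = 0.076184; evidence = 0.076184+0.113·0.911 = 0.17913; posterior = 0.425.
Reviewer B: numerator 0.856·0.176 = 0.15066; evidence = 0.15066+0.113·0.824 = 0.24377; posterior = 0.618.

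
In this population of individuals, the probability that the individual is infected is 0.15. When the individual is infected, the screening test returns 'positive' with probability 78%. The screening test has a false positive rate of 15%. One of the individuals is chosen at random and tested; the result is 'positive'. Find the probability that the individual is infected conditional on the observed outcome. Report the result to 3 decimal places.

P(H | E) ≈ 0.479

Write H for 'the individual is infected'. Prior odds H:¬H = 0.15/0.85 = 0.17647. For the 'positive' outcome, the likelihood ratio is 0.78/0.15 = 5.2000.
Posterior odds = 0.17647 × 5.2000 = 0.91765, so P(H|E) = 0.91765/(1+0.91765) = 0.479.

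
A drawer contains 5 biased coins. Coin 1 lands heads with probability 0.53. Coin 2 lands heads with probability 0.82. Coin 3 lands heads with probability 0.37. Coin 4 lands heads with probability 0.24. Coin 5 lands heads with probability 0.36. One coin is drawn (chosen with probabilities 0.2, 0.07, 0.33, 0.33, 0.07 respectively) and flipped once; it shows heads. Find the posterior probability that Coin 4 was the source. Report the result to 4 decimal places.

Tabulate prior·likelihood by source: [1] prior 0.2, lik 0.53, product 0.1060; [2] prior 0.07, lik 0.82, product 0.05740; [3] prior 0.33, lik 0.37, product 0.1221; [4] prior 0.33, lik 0.24, product 0.07920; [5] prior 0.07, lik 0.36, product 0.02520.
Normalizing constant = 0.38990; the posterior for Coin 4 is its product over the sum, 0.07920/0.38990 = 0.2031.

Posterior probability ≈ 0.2031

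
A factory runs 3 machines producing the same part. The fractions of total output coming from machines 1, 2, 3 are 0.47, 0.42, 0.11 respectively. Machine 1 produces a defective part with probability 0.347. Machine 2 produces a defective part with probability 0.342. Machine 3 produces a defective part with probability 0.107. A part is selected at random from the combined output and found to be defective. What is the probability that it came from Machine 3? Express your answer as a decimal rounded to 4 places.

Posterior probability ≈ 0.0370

Tabulate prior·likelihood by source: [1] prior 0.47, lik 0.347, product 0.1631; [2] prior 0.42, lik 0.342, product 0.1436; [3] prior 0.11, lik 0.107, product 0.01177.
Normalizing constant = 0.31850; the posterior for Machine 3 is its product over the sum, 0.01177/0.31850 = 0.0370.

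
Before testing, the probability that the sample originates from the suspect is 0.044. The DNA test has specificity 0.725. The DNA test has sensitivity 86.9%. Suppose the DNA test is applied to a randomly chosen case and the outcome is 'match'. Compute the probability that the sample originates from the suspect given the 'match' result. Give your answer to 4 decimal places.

Write H for 'the sample originates from the suspect'. Prior odds H:¬H = 0.044/0.956 = 0.046025. For the 'match' outcome, the likelihood ratio is 0.869/0.275 = 3.1600.
Posterior odds = 0.046025 × 3.1600 = 0.14544, so P(H|E) = 0.14544/(1+0.14544) = 0.1270.

P(H | E) ≈ 0.1270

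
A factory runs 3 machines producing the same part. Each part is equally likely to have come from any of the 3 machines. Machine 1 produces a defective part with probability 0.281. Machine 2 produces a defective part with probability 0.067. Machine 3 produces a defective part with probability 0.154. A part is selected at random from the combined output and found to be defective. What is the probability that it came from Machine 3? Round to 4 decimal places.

Tabulate prior·likelihood by source: [1] prior 0.333333, lik 0.281, product 0.09367; [2] prior 0.333333, lik 0.067, product 0.02233; [3] prior 0.333333, lik 0.154, product 0.05133.
Normalizing constant = 0.16733; the posterior for Machine 3 is its product over the sum, 0.05133/0.16733 = 0.3068.

Posterior probability ≈ 0.3068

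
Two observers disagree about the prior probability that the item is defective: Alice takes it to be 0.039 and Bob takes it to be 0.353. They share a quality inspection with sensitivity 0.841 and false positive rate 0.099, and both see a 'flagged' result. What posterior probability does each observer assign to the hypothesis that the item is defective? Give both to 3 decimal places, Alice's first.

Alice: 0.256; Bob: 0.823

P('+'|H) = 0.841, P('+'|¬H) = 0.099.
Alice: numerator 0.841·0.039 = 0.032799; evidence = 0.032799+0.099·0.961 = 0.12794; posterior = 0.256.
Bob: numerator 0.841·0.353 = 0.29687; evidence = 0.29687+0.099·0.647 = 0.36093; posterior = 0.823.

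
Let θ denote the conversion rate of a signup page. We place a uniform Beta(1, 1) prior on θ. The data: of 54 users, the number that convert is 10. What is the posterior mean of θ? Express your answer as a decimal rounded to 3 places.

The binomial likelihood is conjugate to the Beta prior: with 10 successes and 44 failures, the posterior is Beta(1+10, 1+44) = Beta(11, 45).
Posterior mean = α/(α+β) = 11/56 = 0.196.

Posterior mean ≈ 0.196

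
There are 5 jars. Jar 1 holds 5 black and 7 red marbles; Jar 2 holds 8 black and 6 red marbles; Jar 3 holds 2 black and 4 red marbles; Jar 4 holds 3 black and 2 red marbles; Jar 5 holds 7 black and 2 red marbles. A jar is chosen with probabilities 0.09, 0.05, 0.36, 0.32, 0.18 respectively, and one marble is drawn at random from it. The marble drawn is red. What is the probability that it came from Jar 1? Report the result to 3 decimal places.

Posterior probability ≈ 0.109

Tabulate prior·likelihood by source: [1] prior 0.09, lik 0.5833, product 0.05250; [2] prior 0.05, lik 0.4286, product 0.02143; [3] prior 0.36, lik 0.6667, product 0.2400; [4] prior 0.32, lik 0.4, product 0.1280; [5] prior 0.18, lik 0.2222, product 0.04000.
Normalizing constant = 0.48193; the posterior for Jar 1 is its product over the sum, 0.05250/0.48193 = 0.109.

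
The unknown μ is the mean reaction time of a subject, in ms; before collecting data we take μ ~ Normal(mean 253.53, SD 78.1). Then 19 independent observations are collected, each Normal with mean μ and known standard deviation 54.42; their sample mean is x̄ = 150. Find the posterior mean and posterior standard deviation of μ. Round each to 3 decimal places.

Posterior mean ≈ 152.580; posterior SD ≈ 12.328

With known σ, the Normal prior is conjugate. Weight on the data is w = (n/σ²)/(n/σ² + 1/τ₀²) = 0.00641559/(0.00641559+0.00016394) = 0.97508.
Posterior mean = w·x̄ + (1−w)·μ₀ = 0.97508·150 + 0.024917·253.53 = 152.580. Posterior variance = 1/(0.00641559+0.00016394) = 151.986, so SD = 12.328.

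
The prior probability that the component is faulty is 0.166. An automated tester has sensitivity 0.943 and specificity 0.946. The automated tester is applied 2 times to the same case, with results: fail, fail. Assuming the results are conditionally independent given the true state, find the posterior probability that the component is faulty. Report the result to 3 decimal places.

Posterior P(H) ≈ 0.984

With H the event that the component is faulty, the joint likelihood of the observed sequence is P(data|H) = 0.943·0.943 = 0.88925 and P(data|¬H) = 0.054·0.054 = 0.0029160.
Bayes: P(H|data) = 0.166·0.88925 / (0.166·0.88925 + 0.834·0.0029160) = 0.14762/0.15005 = 0.9838.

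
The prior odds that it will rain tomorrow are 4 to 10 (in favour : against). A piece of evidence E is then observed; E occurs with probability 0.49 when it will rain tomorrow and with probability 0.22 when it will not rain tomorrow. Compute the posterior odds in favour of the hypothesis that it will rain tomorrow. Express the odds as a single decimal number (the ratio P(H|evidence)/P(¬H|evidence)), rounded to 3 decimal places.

Prior odds = 4/10 = 0.40000.
Likelihood ratio for E = 0.49/0.22 = 2.2273.
Posterior odds = prior odds × LR = 0.89091.

Posterior odds ≈ 0.891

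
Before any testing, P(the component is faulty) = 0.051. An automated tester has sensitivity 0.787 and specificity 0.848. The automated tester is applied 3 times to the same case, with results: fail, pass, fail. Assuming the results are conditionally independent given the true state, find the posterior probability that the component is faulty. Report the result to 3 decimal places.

Let H be the event that the component is faulty; start with P(H) = 0.051. P('fail'|H) = 0.787, P('fail'|¬H) = 0.152.
Update on result 1 ('fail'): P(H) ← 0.787·0.0510 / (0.787·0.0510 + 0.152·0.9490) = 0.040137/0.18438 = 0.2177.
Update on result 2 ('pass'): P(H) ← 0.213·0.2177 / (0.213·0.2177 + 0.848·0.7823) = 0.046366/0.70977 = 0.0653.
Update on result 3 ('fail'): P(H) ← 0.787·0.0653 / (0.787·0.0653 + 0.152·0.9347) = 0.051411/0.19348 = 0.2657.

Posterior P(H) ≈ 0.266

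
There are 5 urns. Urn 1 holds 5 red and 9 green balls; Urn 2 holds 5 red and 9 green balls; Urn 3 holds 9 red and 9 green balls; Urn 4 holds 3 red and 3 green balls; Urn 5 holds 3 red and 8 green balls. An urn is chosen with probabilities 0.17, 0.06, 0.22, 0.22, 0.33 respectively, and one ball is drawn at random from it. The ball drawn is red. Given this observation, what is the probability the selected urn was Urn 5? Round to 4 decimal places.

P(red|Urn 1) = 0.3571; P(red|Urn 2) = 0.3571; P(red|Urn 3) = 0.5; P(red|Urn 4) = 0.5; P(red|Urn 5) = 0.2727.
Prior × likelihood for each source: 0.17·0.3571=0.06071, 0.06·0.3571=0.02143, 0.22·0.5=0.1100, 0.22·0.5=0.1100, 0.33·0.2727=0.09000. Summing gives P(red) = 0.39214.
P(Urn 5 | red) = 0.09000 / 0.39214 = 0.2295.

Posterior probability ≈ 0.2295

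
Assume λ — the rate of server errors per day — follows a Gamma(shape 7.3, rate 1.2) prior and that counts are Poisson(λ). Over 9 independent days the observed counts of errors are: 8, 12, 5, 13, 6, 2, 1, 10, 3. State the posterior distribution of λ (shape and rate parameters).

Posterior: Gamma(shape=67.3, rate=10.2)

The Poisson likelihood adds the total count to the shape and the number of exposure periods to the rate. Here ∑xᵢ = 60 and n = 9, so shape 7.3→67.3 and rate 1.2→10.2.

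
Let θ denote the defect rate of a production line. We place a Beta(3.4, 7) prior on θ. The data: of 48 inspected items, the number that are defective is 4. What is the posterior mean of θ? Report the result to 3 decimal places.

Posterior mean ≈ 0.127

Observing 4 successes and 44 failures updates Beta(3.4, 7) by adding the success and failure counts to the two shape parameters: α = 3.4+4 = 7.4, β = 7+44 = 51.
E[θ | data] = 7.4/(7.4+51) = 0.127.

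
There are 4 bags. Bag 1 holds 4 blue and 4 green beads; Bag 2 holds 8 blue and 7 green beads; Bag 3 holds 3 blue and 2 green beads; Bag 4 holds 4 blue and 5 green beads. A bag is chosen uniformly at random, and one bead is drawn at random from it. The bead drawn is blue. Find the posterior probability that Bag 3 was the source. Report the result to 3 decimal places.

Posterior probability ≈ 0.289

P(blue|Bag 1) = 0.5; P(blue|Bag 2) = 0.5333; P(blue|Bag 3) = 0.6; P(blue|Bag 4) = 0.4444.
Prior × likelihood for each source: 0.25·0.5=0.1250, 0.25·0.5333=0.1333, 0.25·0.6=0.1500, 0.25·0.4444=0.1111. Summing gives P(blue) = 0.51944.
P(Bag 3 | blue) = 0.1500 / 0.51944 = 0.289.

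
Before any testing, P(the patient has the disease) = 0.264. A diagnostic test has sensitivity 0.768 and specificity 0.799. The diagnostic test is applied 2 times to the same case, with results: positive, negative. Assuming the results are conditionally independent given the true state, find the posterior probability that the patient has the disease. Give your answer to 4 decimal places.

Let H be the event that the patient has the disease; start with P(H) = 0.264. P('positive'|H) = 0.768, P('positive'|¬H) = 0.201.
Update on result 1 ('positive'): P(H) ← 0.768·0.2640 / (0.768·0.2640 + 0.201·0.7360) = 0.20275/0.35069 = 0.5782.
Update on result 2 ('negative'): P(H) ← 0.232·0.5782 / (0.232·0.5782 + 0.799·0.4218) = 0.13413/0.47119 = 0.2847.

Posterior P(H) ≈ 0.2847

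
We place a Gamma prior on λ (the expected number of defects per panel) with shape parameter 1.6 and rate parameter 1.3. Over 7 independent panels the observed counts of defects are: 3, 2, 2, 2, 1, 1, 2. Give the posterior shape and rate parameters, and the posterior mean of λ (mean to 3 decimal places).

Posterior: Gamma(shape=14.6, rate=8.3); mean ≈ 1.759

Total count ∑xᵢ = 13 over n = 7 panels.
Gamma is conjugate to the Poisson likelihood: posterior is Gamma(shape = 1.6+13 = 14.6, rate = 1.3+7 = 8.3).
Posterior mean = shape/rate = 14.6/8.3 = 1.759.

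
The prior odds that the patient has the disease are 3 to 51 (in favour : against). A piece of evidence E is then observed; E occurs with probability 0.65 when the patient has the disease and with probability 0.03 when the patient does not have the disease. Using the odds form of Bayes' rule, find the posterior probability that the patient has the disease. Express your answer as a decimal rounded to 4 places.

Prior odds = 3/51 = 0.058824.
Likelihood ratio for E = 0.65/0.03 = 21.667.
Posterior odds = prior odds × LR = 1.2745.
Posterior probability = odds/(1+odds) = 1.2745/2.2745 = 0.5603.

Posterior probability ≈ 0.5603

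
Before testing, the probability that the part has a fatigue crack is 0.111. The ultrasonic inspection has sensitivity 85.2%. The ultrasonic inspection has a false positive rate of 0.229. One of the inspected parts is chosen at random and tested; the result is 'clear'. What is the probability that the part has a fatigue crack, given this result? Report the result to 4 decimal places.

P(H | E) ≈ 0.0234

Write H for 'the part has a fatigue crack'. Prior odds H:¬H = 0.111/0.889 = 0.12486. For the 'clear' outcome, the likelihood ratio is 0.148/0.771 = 0.19196.
Posterior odds = 0.12486 × 0.19196 = 0.023968, so P(H|E) = 0.023968/(1+0.023968) = 0.0234.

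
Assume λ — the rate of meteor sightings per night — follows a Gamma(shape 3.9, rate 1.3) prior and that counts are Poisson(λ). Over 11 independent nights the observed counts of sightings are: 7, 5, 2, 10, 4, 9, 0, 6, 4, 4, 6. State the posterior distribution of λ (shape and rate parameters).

Posterior: Gamma(shape=60.9, rate=12.3)

Total count ∑xᵢ = 57 over n = 11 nights.
Gamma is conjugate to the Poisson likelihood: posterior is Gamma(shape = 3.9+57 = 60.9, rate = 1.3+11 = 12.3).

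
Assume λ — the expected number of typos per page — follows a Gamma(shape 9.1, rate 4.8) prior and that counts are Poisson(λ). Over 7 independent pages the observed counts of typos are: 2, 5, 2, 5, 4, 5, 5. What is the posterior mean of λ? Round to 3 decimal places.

Posterior mean ≈ 3.144

Total count ∑xᵢ = 28 over n = 7 pages.
Gamma is conjugate to the Poisson likelihood: posterior is Gamma(shape = 9.1+28 = 37.1, rate = 4.8+7 = 11.8).
E[λ | data] = 37.1/11.8 = 3.144.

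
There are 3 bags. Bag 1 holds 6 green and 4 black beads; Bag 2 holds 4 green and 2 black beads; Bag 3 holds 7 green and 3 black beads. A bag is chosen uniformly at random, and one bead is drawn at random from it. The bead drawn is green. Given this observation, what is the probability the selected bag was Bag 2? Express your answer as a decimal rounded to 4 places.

Tabulate prior·likelihood by source: [1] prior 0.333333, lik 0.6, product 0.2000; [2] prior 0.333333, lik 0.6667, product 0.2222; [3] prior 0.333333, lik 0.7, product 0.2333.
Normalizing constant = 0.65556; the posterior for Bag 2 is its product over the sum, 0.2222/0.65556 = 0.3390.

Posterior probability ≈ 0.3390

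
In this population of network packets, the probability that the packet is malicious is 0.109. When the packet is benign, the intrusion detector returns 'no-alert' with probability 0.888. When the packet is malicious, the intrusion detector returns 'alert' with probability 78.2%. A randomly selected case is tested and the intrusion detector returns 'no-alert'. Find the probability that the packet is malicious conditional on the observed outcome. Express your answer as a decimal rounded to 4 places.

P(H | E) ≈ 0.0292

Write H for 'the packet is malicious'. Prior odds H:¬H = 0.109/0.891 = 0.12233. For the 'no-alert' outcome, the likelihood ratio is 0.218/0.888 = 0.24550.
Posterior odds = 0.12233 × 0.24550 = 0.030033, so P(H|E) = 0.030033/(1+0.030033) = 0.0292.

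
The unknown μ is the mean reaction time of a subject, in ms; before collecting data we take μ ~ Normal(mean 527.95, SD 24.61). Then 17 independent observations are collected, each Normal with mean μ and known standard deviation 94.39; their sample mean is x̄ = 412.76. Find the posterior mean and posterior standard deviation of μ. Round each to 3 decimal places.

With known σ, the Normal prior is conjugate. Weight on the data is w = (n/σ²)/(n/σ² + 1/τ₀²) = 0.00190808/(0.00190808+0.00165111) = 0.53610.
Posterior mean = w·x̄ + (1−w)·μ₀ = 0.53610·412.76 + 0.46390·527.95 = 466.197. Posterior variance = 1/(0.00190808+0.00165111) = 280.962, so SD = 16.762.

Posterior mean ≈ 466.197; posterior SD ≈ 16.762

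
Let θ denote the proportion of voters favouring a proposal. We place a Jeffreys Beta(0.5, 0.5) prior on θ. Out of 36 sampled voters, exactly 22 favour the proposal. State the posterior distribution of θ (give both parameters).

Posterior: Beta(22.5, 14.5)

Observing 22 successes and 14 failures updates Beta(0.5, 0.5) by adding the success and failure counts to the two shape parameters: α = 0.5+22 = 22.5, β = 0.5+14 = 14.5.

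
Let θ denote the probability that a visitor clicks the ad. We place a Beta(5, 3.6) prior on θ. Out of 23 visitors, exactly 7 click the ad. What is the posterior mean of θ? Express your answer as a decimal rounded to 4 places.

The binomial likelihood is conjugate to the Beta prior: with 7 successes and 16 failures, the posterior is Beta(5+7, 3.6+16) = Beta(12, 19.6).
Posterior mean = α/(α+β) = 12/31.6 = 0.3797.

Posterior mean ≈ 0.3797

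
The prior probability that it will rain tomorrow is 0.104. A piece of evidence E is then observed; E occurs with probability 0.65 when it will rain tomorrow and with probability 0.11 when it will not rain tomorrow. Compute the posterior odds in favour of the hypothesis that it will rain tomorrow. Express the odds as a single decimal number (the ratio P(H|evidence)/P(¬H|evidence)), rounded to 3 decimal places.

Prior odds = 0.104/(1−0.104) = 0.11607. In log-odds, ln(0.11607) = -2.1535.
Add log likelihood ratio: ln(5.9091) = 1.7765.
Posterior log-odds = -0.37706, so posterior odds = exp(-0.37706) = 0.68588.

Posterior odds ≈ 0.686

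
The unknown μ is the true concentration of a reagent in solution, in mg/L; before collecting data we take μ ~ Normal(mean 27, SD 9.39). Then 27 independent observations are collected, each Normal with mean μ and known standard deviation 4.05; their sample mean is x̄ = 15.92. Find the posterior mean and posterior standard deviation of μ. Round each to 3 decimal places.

With known σ, the Normal prior is conjugate. Weight on the data is w = (n/σ²)/(n/σ² + 1/τ₀²) = 1.64609/(1.64609+0.0113415) = 0.99316.
Posterior mean = w·x̄ + (1−w)·μ₀ = 0.99316·15.92 + 0.0068428·27 = 15.996. Posterior variance = 1/(1.64609+0.0113415) = 0.603343, so SD = 0.777.

Posterior mean ≈ 15.996; posterior SD ≈ 0.777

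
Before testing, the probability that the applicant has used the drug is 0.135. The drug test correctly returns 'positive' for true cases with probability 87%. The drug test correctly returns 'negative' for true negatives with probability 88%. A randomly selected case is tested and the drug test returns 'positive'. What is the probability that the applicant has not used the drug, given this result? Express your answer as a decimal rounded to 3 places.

P(¬H | E) ≈ 0.469

Let H be the event that the applicant has used the drug. P(H) = 0.135, so P(¬H) = 0.865. With E the 'positive' result, P(E|H) = 0.87 and P(E|¬H) = 0.12.
P(E) = 0.87·0.135 + 0.12·0.865 = 0.11745 + 0.10380 = 0.22125.
By Bayes' theorem, P(H|E) = 0.11745 / 0.22125 = 0.531. Hence P(¬H|E) = 1 − 0.531 = 0.469.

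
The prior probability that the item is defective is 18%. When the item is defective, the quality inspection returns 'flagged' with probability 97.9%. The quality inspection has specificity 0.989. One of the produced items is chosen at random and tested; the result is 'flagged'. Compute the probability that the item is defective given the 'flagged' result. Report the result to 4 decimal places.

P(H | E) ≈ 0.9513

Let H be the event that the item is defective. P(H) = 0.18, so P(¬H) = 0.82. With E the 'flagged' result, P(E|H) = 0.979 and P(E|¬H) = 0.011.
P(E) = 0.979·0.18 + 0.011·0.82 = 0.17622 + 0.0090200 = 0.18524.
By Bayes' theorem, P(H|E) = 0.17622 / 0.18524 = 0.9513.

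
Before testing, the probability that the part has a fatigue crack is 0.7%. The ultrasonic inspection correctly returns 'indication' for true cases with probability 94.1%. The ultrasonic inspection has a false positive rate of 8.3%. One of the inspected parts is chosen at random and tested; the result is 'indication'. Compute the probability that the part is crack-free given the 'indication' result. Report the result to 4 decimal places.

P(¬H | E) ≈ 0.9260

Write H for 'the part has a fatigue crack'. Prior odds H:¬H = 0.007/0.993 = 0.0070493. For the 'indication' outcome, the likelihood ratio is 0.941/0.083 = 11.337.
Posterior odds = 0.0070493 × 11.337 = 0.079921, so P(H|E) = 0.079921/(1+0.079921) = 0.0740. Then P(¬H|E) = 1 − 0.0740 = 0.9260.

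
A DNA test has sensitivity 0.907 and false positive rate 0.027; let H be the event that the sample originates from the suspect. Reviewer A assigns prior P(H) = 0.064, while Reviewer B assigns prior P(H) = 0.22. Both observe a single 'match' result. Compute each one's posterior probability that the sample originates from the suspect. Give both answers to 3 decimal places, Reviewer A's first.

Reviewer A: 0.697; Reviewer B: 0.905

The likelihood ratio for a 'match' result is 0.907/0.027 = 33.593.
Reviewer A: prior odds 0.064/0.936 = 0.068376; posterior odds 2.2969; posterior probability 0.697.
Reviewer B: prior odds 0.22/0.78 = 0.28205; posterior odds 9.4748; posterior probability 0.905.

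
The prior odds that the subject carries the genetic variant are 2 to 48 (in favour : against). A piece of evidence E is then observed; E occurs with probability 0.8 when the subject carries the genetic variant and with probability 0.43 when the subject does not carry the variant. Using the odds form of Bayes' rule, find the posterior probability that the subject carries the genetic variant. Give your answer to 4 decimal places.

Posterior probability ≈ 0.0719

Prior odds = 2/48 = 0.041667. In log-odds, ln(0.041667) = -3.1781.
Add log likelihood ratio: ln(1.8605) = 0.62083.
Posterior log-odds = -2.5572, so posterior odds = exp(-2.5572) = 0.077519. Converting, P(H|E) = 0.077519/1.0775 = 0.0719.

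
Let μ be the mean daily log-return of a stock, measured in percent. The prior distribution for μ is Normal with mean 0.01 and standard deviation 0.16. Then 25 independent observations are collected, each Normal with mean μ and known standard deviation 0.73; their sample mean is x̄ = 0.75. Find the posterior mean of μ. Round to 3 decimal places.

With known σ, the Normal prior is conjugate. Weight on the data is w = (n/σ²)/(n/σ² + 1/τ₀²) = 46.9131/(46.9131+39.0625) = 0.54566.
Posterior mean = w·x̄ + (1−w)·μ₀ = 0.54566·0.75 + 0.45434·0.01 = 0.414.

Posterior mean ≈ 0.414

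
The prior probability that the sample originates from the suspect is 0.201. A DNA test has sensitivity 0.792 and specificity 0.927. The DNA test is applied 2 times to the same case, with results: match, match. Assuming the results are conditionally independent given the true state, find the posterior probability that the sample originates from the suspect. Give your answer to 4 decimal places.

Posterior P(H) ≈ 0.9673

With H the event that the sample originates from the suspect, the joint likelihood of the observed sequence is P(data|H) = 0.792·0.792 = 0.62726 and P(data|¬H) = 0.073·0.073 = 0.0053290.
Bayes: P(H|data) = 0.201·0.62726 / (0.201·0.62726 + 0.799·0.0053290) = 0.12608/0.13034 = 0.9673.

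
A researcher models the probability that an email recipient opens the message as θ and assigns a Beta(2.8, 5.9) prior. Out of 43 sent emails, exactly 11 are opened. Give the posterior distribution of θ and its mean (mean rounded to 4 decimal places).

The binomial likelihood is conjugate to the Beta prior: with 11 successes and 32 failures, the posterior is Beta(2.8+11, 5.9+32) = Beta(13.8, 37.9).
Posterior mean = α/(α+β) = 13.8/51.7 = 0.2669.

Posterior: Beta(13.8, 37.9); mean ≈ 0.2669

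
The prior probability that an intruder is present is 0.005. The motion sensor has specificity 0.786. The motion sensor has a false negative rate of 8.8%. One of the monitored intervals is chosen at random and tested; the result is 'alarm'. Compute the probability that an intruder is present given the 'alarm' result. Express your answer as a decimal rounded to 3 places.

Write H for 'an intruder is present'. Prior odds H:¬H = 0.005/0.995 = 0.0050251. For the 'alarm' outcome, the likelihood ratio is 0.912/0.214 = 4.2617.
Posterior odds = 0.0050251 × 4.2617 = 0.021415, so P(H|E) = 0.021415/(1+0.021415) = 0.021.

P(H | E) ≈ 0.021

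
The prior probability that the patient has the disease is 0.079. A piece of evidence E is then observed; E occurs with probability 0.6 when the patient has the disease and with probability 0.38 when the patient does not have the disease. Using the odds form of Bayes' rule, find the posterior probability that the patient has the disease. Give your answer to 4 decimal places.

Prior odds = 0.079/(1−0.079) = 0.085776. In log-odds, ln(0.085776) = -2.4560.
Add log likelihood ratio: ln(1.5789) = 0.45676.
Posterior log-odds = -1.9993, so posterior odds = exp(-1.9993) = 0.13544. Converting, P(H|E) = 0.13544/1.1354 = 0.1193.

Posterior probability ≈ 0.1193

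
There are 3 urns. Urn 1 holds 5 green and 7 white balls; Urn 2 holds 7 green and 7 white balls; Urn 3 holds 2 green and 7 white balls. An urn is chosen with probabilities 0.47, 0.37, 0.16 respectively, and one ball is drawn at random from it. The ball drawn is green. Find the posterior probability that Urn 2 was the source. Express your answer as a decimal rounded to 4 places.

Posterior probability ≈ 0.4443

P(green|Urn 1) = 0.4167; P(green|Urn 2) = 0.5; P(green|Urn 3) = 0.2222.
Prior × likelihood for each source: 0.47·0.4167=0.1958, 0.37·0.5=0.1850, 0.16·0.2222=0.03556. Summing gives P(green) = 0.41639.
P(Urn 2 | green) = 0.1850 / 0.41639 = 0.4443.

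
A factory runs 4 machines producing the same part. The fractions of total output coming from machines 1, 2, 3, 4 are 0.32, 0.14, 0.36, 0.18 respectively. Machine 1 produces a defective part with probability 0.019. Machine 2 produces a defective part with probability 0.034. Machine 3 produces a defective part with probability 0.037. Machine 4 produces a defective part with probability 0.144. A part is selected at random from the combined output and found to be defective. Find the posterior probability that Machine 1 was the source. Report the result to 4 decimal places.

Posterior probability ≈ 0.1214

P(defective|M1) = 0.019; P(defective|M2) = 0.034; P(defective|M3) = 0.037; P(defective|M4) = 0.144.
Prior × likelihood for each source: 0.32·0.019=0.006080, 0.14·0.034=0.004760, 0.36·0.037=0.01332, 0.18·0.144=0.02592. Summing gives P(defective) = 0.050080.
P(Machine 1 | defective) = 0.006080 / 0.050080 = 0.1214.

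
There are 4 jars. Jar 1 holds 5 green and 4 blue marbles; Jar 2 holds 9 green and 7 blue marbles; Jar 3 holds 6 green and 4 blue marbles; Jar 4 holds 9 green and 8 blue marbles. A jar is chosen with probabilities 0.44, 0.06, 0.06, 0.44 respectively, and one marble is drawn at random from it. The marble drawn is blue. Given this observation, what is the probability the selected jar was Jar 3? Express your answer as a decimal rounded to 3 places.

P(blue|Jar 1) = 0.4444; P(blue|Jar 2) = 0.4375; P(blue|Jar 3) = 0.4; P(blue|Jar 4) = 0.4706.
Prior × likelihood for each source: 0.44·0.4444=0.1956, 0.06·0.4375=0.02625, 0.06·0.4=0.02400, 0.44·0.4706=0.2071. Summing gives P(blue) = 0.45286.
P(Jar 3 | blue) = 0.02400 / 0.45286 = 0.053.

Posterior probability ≈ 0.053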